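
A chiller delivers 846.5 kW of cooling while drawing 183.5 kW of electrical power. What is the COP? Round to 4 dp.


COP = 846.5 / 183.5 = 4.6131

4.6131


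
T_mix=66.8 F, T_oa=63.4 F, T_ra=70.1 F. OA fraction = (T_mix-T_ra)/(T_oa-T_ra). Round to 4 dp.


frac = (66.8 - 70.1) / (63.4 - 70.1) = 0.4925

0.4925


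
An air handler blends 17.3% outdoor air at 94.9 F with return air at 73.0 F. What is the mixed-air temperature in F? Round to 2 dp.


T_mix = 73.0 + (17.3/100)*(94.9-73.0) = 76.79 F

76.79 F


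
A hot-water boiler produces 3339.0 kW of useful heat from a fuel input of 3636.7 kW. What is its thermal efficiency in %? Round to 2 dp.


eta = (3339.0/3636.7)*100 = 91.81 %

91.81 %


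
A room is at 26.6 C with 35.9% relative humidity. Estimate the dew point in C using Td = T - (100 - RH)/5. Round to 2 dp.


Td = 26.6 - (100-35.9)/5 = 13.78 C

13.78 C


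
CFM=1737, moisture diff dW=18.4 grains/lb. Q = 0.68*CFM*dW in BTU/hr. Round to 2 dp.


Q = 0.68 * 1737 * 18.4 = 21733.34 BTU/hr

21733.34 BTU/hr


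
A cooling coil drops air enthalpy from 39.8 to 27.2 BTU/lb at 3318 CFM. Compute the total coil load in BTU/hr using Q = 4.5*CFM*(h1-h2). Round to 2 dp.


Q = 4.5 * 3318 * (39.8 - 27.2) = 188130.60 BTU/hr

188130.60 BTU/hr


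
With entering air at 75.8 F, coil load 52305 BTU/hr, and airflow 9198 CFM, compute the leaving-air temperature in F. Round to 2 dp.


dT = 52305/(1.08*9198) = 5.2653
T_leave = 75.8 - 5.2653 = 70.53 F

70.53 F


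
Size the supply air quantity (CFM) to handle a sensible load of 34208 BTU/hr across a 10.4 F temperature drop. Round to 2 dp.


CFM = 34208 / (1.08 * 10.4) = 3045.58

3045.58 CFM


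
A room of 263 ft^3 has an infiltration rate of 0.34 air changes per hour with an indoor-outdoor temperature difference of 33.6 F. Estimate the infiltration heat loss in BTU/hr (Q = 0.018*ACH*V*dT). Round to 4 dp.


Q = 0.018 * 0.34 * 263 * 33.6 = 54.0812 BTU/hr

54.0812 BTU/hr


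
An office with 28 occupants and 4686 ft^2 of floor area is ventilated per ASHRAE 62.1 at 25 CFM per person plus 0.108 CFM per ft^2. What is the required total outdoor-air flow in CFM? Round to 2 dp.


Total = 28*25 + 4686*0.108 = 1206.09 CFM

1206.09 CFM


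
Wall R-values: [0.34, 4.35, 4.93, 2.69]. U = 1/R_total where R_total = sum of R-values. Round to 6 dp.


R_total = 0.34 + 4.35 + 4.93 + 2.69 = 12.31
U = 1/12.31 = 0.081235

0.081235


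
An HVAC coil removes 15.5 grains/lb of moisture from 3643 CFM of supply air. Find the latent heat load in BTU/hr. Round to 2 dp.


Q = 0.68 * 3643 * 15.5 = 38397.22 BTU/hr

38397.22 BTU/hr


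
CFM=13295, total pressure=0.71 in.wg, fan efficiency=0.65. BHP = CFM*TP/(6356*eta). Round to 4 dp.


BHP = 13295 * 0.71 / (6356 * 0.65) = 2.2848 hp

2.2848 hp


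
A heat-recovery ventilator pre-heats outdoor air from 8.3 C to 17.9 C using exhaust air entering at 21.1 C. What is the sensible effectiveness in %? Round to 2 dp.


eff = (17.9-8.3)/(21.1-8.3)*100 = 75.00 %

75.00 %


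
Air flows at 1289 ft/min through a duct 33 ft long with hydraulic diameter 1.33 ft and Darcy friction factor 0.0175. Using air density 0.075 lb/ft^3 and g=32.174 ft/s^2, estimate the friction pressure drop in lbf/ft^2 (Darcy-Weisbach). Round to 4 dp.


v_fps = 1289/60 = 21.4833 ft/s
dp = 0.0175*(33/1.33)*0.075*21.4833^2/(2*32.174) = 0.2336 lbf/ft^2

0.2336 lbf/ft^2


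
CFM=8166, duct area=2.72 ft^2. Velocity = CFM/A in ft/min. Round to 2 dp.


V = 8166 / 2.72 = 3002.21 ft/min

3002.21 ft/min


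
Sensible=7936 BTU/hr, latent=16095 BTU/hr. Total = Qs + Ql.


Qt = 7936 + 16095 = 24031 BTU/hr

24031 BTU/hr


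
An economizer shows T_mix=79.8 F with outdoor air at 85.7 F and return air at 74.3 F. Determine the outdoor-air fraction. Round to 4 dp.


frac = (79.8 - 74.3) / (85.7 - 74.3) = 0.4825

0.4825


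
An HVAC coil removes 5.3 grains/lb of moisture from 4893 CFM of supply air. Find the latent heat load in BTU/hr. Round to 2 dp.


Q = 0.68 * 4893 * 5.3 = 17634.37 BTU/hr

17634.37 BTU/hr


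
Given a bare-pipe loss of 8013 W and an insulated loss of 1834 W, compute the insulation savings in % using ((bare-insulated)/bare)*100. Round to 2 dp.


Savings = ((8013-1834)/8013)*100 = 77.11 %

77.11 %


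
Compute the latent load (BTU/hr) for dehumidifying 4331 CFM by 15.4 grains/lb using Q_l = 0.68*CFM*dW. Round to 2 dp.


Q = 0.68 * 4331 * 15.4 = 45354.23 BTU/hr

45354.23 BTU/hr


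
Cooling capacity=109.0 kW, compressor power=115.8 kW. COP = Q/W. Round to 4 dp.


COP = 109.0 / 115.8 = 0.9413

0.9413


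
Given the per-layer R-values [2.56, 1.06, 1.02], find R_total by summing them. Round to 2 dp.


R_total = 2.56 + 1.06 + 1.02 = 4.64

4.64


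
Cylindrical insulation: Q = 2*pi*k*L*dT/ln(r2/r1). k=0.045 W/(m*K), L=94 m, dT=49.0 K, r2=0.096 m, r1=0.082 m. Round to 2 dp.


Q = 2*pi*0.045*94*49.0/ln(0.096/0.082) = 8261.91 W

8261.91 W


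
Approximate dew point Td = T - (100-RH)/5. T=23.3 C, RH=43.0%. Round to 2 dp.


Td = 23.3 - (100-43.0)/5 = 11.90 C

11.90 C


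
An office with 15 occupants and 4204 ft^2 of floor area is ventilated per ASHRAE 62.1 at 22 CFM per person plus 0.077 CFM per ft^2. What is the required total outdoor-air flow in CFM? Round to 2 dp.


Total = 15*22 + 4204*0.077 = 653.71 CFM

653.71 CFM


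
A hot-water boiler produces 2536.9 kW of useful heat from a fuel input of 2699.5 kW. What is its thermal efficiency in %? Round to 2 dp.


eta = (2536.9/2699.5)*100 = 93.98 %

93.98 %


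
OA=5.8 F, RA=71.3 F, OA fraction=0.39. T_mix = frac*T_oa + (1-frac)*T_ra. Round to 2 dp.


T_mix = 0.39*5.8 + 0.61*71.3 = 45.76 F

45.76 F


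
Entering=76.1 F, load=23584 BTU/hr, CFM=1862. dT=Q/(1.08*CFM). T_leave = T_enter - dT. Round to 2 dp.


dT = 23584/(1.08*1862) = 11.7277
T_leave = 76.1 - 11.7277 = 64.37 F

64.37 F


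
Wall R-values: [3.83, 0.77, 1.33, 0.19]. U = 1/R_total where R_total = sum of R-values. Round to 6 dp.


R_total = 3.83 + 0.77 + 1.33 + 0.19 = 6.12
U = 1/6.12 = 0.163399

0.163399


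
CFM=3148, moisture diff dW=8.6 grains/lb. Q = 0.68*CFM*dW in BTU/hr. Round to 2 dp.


Q = 0.68 * 3148 * 8.6 = 18409.50 BTU/hr

18409.50 BTU/hr


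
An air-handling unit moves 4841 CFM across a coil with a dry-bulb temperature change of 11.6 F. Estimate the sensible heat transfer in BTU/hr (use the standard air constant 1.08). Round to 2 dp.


Q = 1.08 * 4841 * 11.6 = 60648.05 BTU/hr

60648.05 BTU/hr


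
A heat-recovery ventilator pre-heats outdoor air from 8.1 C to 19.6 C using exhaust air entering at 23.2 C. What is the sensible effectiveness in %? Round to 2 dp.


eff = (19.6-8.1)/(23.2-8.1)*100 = 76.16 %

76.16 %


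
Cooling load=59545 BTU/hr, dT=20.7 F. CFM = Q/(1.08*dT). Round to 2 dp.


CFM = 59545 / (1.08 * 20.7) = 2663.49

2663.49 CFM


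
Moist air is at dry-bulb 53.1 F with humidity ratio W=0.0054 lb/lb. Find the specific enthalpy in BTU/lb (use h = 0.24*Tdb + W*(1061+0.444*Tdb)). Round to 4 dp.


h = 0.24*53.1 + 0.0054*(1061+0.444*53.1) = 18.6007 BTU/lb

18.6007 BTU/lb


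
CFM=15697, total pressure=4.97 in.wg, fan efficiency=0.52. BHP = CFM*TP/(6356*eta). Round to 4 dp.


BHP = 15697 * 4.97 / (6356 * 0.52) = 23.6040 hp

23.6040 hp


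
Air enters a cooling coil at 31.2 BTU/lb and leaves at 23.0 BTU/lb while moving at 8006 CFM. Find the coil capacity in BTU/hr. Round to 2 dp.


Q = 4.5 * 8006 * (31.2 - 23.0) = 295421.40 BTU/hr

295421.40 BTU/hr


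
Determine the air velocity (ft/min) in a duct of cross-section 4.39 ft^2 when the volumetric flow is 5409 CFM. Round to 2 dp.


V = 5409 / 4.39 = 1232.12 ft/min

1232.12 ft/min


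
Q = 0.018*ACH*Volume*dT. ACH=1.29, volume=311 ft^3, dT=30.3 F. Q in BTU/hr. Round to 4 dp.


Q = 0.018 * 1.29 * 311 * 30.3 = 218.8090 BTU/hr

218.8090 BTU/hr


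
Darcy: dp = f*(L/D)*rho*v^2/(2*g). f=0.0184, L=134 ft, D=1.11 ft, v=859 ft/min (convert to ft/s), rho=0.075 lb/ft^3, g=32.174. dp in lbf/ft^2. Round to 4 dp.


v_fps = 859/60 = 14.3167 ft/s
dp = 0.0184*(134/1.11)*0.075*14.3167^2/(2*32.174) = 0.5307 lbf/ft^2

0.5307 lbf/ft^2


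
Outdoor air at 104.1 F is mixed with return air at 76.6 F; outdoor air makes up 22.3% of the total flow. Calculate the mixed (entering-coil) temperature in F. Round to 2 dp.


T_mix = 76.6 + (22.3/100)*(104.1-76.6) = 82.73 F

82.73 F


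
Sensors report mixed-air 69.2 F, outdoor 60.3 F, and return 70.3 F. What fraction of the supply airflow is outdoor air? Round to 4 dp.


frac = (69.2 - 70.3) / (60.3 - 70.3) = 0.1100

0.1100


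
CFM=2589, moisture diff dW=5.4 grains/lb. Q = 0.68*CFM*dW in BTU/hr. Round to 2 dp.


Q = 0.68 * 2589 * 5.4 = 9506.81 BTU/hr

9506.81 BTU/hr


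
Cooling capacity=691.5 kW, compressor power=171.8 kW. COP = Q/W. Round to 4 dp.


COP = 691.5 / 171.8 = 4.0250

4.0250


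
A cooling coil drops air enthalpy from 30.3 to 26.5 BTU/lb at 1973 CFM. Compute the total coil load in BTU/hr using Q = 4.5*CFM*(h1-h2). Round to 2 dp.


Q = 4.5 * 1973 * (30.3 - 26.5) = 33738.30 BTU/hr

33738.30 BTU/hr


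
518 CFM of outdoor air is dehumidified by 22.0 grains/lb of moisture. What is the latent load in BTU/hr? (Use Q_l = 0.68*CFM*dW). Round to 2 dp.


Q = 0.68 * 518 * 22.0 = 7749.28 BTU/hr

7749.28 BTU/hr


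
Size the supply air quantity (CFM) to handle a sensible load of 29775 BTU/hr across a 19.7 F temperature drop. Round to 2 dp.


CFM = 29775 / (1.08 * 19.7) = 1399.46

1399.46 CFM


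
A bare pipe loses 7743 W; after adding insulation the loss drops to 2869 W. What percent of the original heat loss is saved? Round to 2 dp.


Savings = ((7743-2869)/7743)*100 = 62.95 %

62.95 %


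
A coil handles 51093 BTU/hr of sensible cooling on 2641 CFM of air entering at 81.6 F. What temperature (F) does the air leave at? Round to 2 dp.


dT = 51093/(1.08*2641) = 17.9130
T_leave = 81.6 - 17.9130 = 63.69 F

63.69 F


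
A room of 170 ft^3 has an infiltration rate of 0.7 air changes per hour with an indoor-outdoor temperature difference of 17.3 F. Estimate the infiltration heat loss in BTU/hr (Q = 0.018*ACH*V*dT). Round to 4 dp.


Q = 0.018 * 0.7 * 170 * 17.3 = 37.0566 BTU/hr

37.0566 BTU/hr


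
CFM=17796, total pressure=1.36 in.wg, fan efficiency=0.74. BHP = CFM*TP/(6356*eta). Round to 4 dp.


BHP = 17796 * 1.36 / (6356 * 0.74) = 5.1457 hp

5.1457 hp


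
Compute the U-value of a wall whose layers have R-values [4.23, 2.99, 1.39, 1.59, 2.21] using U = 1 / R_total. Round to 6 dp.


R_total = 4.23 + 2.99 + 1.39 + 1.59 + 2.21 = 12.41
U = 1/12.41 = 0.080580

0.080580


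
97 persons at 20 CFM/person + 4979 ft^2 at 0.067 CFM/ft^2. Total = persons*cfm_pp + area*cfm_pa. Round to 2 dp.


Total = 97*20 + 4979*0.067 = 2273.59 CFM

2273.59 CFM


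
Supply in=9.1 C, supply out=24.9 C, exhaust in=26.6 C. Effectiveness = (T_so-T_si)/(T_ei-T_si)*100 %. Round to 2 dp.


eff = (24.9-9.1)/(26.6-9.1)*100 = 90.29 %

90.29 %


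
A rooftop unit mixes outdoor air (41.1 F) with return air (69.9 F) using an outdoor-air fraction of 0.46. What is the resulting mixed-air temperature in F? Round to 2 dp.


T_mix = 0.46*41.1 + 0.54*69.9 = 56.65 F

56.65 F


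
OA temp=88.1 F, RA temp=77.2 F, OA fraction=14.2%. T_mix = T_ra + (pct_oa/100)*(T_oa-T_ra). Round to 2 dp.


T_mix = 77.2 + (14.2/100)*(88.1-77.2) = 78.75 F

78.75 F


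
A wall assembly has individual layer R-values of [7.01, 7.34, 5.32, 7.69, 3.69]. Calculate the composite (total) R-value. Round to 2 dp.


R_total = 7.01 + 7.34 + 5.32 + 7.69 + 3.69 = 31.05

31.05


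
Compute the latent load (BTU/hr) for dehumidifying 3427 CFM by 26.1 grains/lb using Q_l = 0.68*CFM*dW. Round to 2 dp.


Q = 0.68 * 3427 * 26.1 = 60822.40 BTU/hr

60822.40 BTU/hr


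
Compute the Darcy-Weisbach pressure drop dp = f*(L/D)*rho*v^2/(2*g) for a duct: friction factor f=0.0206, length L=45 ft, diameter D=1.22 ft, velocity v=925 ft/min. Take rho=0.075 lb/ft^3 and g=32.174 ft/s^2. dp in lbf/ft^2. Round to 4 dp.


v_fps = 925/60 = 15.4167 ft/s
dp = 0.0206*(45/1.22)*0.075*15.4167^2/(2*32.174) = 0.2105 lbf/ft^2

0.2105 lbf/ft^2


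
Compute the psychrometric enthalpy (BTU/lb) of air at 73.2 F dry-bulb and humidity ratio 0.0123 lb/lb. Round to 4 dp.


h = 0.24*73.2 + 0.0123*(1061+0.444*73.2) = 31.0181 BTU/lb

31.0181 BTU/lb


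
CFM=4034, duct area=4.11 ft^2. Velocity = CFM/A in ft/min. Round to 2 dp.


V = 4034 / 4.11 = 981.51 ft/min

981.51 ft/min


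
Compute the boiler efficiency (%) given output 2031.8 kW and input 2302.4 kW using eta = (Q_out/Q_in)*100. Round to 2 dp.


eta = (2031.8/2302.4)*100 = 88.25 %

88.25 %


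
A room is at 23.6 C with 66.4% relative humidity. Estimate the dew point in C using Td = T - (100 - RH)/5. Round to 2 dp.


Td = 23.6 - (100-66.4)/5 = 16.88 C

16.88 C


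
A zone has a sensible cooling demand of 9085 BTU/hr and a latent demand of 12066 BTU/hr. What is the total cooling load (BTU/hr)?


Qt = 9085 + 12066 = 21151 BTU/hr

21151 BTU/hr


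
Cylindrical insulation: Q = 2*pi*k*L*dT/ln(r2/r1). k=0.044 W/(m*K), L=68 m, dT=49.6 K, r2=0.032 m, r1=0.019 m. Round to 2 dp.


Q = 2*pi*0.044*68*49.6/ln(0.032/0.019) = 1788.70 W

1788.70 W


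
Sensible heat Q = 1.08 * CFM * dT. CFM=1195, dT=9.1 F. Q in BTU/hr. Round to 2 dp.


Q = 1.08 * 1195 * 9.1 = 11744.46 BTU/hr

11744.46 BTU/hr


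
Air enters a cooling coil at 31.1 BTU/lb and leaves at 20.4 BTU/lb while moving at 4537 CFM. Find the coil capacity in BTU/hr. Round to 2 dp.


Q = 4.5 * 4537 * (31.1 - 20.4) = 218456.55 BTU/hr

218456.55 BTU/hr


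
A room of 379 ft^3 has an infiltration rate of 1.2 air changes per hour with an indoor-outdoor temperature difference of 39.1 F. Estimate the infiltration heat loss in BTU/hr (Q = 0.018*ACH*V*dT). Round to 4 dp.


Q = 0.018 * 1.2 * 379 * 39.1 = 320.0882 BTU/hr

320.0882 BTU/hr


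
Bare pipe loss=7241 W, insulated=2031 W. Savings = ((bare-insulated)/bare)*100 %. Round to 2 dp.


Savings = ((7241-2031)/7241)*100 = 71.95 %

71.95 %


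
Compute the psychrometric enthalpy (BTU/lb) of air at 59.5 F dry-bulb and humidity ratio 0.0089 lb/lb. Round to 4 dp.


h = 0.24*59.5 + 0.0089*(1061+0.444*59.5) = 23.9580 BTU/lb

23.9580 BTU/lb


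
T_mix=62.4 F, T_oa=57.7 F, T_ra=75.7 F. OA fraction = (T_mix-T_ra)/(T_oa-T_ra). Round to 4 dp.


frac = (62.4 - 75.7) / (57.7 - 75.7) = 0.7389

0.7389


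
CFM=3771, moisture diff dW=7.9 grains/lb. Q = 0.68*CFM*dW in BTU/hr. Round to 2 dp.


Q = 0.68 * 3771 * 7.9 = 20257.81 BTU/hr

20257.81 BTU/hr


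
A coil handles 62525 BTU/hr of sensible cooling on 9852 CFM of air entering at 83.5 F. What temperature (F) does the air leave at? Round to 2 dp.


dT = 62525/(1.08*9852) = 5.8763
T_leave = 83.5 - 5.8763 = 77.62 F

77.62 F


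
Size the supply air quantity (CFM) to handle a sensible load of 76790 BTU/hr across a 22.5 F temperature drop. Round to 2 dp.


CFM = 76790 / (1.08 * 22.5) = 3160.08

3160.08 CFM


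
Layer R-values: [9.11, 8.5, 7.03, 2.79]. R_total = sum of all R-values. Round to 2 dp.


R_total = 9.11 + 8.5 + 7.03 + 2.79 = 27.43

27.43


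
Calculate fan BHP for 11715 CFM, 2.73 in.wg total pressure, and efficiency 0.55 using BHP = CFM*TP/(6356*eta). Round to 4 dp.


BHP = 11715 * 2.73 / (6356 * 0.55) = 9.1487 hp

9.1487 hp


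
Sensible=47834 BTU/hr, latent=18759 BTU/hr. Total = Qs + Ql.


Qt = 47834 + 18759 = 66593 BTU/hr

66593 BTU/hr


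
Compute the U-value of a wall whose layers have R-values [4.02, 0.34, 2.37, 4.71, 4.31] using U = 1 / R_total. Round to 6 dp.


R_total = 4.02 + 0.34 + 2.37 + 4.71 + 4.31 = 15.75
U = 1/15.75 = 0.063492

0.063492


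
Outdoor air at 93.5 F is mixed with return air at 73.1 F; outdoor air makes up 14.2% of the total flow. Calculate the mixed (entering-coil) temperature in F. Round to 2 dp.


T_mix = 73.1 + (14.2/100)*(93.5-73.1) = 76.00 F

76.00 F


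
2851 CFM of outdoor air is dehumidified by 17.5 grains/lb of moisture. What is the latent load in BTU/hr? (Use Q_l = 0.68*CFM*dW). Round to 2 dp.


Q = 0.68 * 2851 * 17.5 = 33926.90 BTU/hr

33926.90 BTU/hr


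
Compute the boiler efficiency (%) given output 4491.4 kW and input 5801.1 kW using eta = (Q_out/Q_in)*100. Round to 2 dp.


eta = (4491.4/5801.1)*100 = 77.42 %

77.42 %


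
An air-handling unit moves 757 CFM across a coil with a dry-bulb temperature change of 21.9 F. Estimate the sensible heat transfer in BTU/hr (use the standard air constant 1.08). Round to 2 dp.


Q = 1.08 * 757 * 21.9 = 17904.56 BTU/hr

17904.56 BTU/hr


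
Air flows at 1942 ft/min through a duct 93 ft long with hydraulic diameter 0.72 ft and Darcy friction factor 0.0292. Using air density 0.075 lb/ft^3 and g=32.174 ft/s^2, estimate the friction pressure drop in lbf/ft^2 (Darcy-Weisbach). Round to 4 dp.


v_fps = 1942/60 = 32.3667 ft/s
dp = 0.0292*(93/0.72)*0.075*32.3667^2/(2*32.174) = 4.6053 lbf/ft^2

4.6053 lbf/ft^2


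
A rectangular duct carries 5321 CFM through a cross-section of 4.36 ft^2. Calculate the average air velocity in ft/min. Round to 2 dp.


V = 5321 / 4.36 = 1220.41 ft/min

1220.41 ft/min


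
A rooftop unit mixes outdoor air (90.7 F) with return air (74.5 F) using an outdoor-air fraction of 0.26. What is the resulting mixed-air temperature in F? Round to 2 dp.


T_mix = 0.26*90.7 + 0.74*74.5 = 78.71 F

78.71 F


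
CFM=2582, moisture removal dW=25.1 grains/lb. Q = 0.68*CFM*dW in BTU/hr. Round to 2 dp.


Q = 0.68 * 2582 * 25.1 = 44069.58 BTU/hr

44069.58 BTU/hr


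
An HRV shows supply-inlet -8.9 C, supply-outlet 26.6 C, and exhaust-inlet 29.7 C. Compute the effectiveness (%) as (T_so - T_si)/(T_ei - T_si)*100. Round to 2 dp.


eff = (26.6-(-8.9))/(29.7-(-8.9))*100 = 91.97 %

91.97 %


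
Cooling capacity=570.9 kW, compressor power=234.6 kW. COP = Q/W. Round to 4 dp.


COP = 570.9 / 234.6 = 2.4335

2.4335


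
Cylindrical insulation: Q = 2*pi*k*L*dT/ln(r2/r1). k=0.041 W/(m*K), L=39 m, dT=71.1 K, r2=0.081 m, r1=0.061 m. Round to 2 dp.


Q = 2*pi*0.041*39*71.1/ln(0.081/0.061) = 2519.01 W

2519.01 W


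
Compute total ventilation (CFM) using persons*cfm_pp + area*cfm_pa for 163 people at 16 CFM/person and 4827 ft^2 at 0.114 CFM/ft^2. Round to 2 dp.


Total = 163*16 + 4827*0.114 = 3158.28 CFM

3158.28 CFM


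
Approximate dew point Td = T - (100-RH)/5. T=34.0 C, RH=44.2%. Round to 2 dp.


Td = 34.0 - (100-44.2)/5 = 22.84 C

22.84 C


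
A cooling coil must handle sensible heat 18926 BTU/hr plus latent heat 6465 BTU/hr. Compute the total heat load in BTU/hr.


Qt = 18926 + 6465 = 25391 BTU/hr

25391 BTU/hr


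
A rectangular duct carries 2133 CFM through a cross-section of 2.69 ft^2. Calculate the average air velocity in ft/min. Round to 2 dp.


V = 2133 / 2.69 = 792.94 ft/min

792.94 ft/min


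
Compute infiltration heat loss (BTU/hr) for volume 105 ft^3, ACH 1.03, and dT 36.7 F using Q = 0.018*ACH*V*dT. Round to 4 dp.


Q = 0.018 * 1.03 * 105 * 36.7 = 71.4439 BTU/hr

71.4439 BTU/hr


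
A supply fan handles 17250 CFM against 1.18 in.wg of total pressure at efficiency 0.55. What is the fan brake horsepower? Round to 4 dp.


BHP = 17250 * 1.18 / (6356 * 0.55) = 5.8227 hp

5.8227 hp


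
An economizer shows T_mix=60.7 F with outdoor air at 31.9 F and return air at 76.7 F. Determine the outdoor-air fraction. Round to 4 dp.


frac = (60.7 - 76.7) / (31.9 - 76.7) = 0.3571

0.3571


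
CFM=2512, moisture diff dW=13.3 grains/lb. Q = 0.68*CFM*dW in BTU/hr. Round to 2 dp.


Q = 0.68 * 2512 * 13.3 = 22718.53 BTU/hr

22718.53 BTU/hr


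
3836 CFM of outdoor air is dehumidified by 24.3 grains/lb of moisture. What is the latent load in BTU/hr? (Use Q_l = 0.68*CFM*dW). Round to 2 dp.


Q = 0.68 * 3836 * 24.3 = 63386.06 BTU/hr

63386.06 BTU/hr


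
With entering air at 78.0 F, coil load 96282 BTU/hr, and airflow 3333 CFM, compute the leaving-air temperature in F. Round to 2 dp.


dT = 96282/(1.08*3333) = 26.7477
T_leave = 78.0 - 26.7477 = 51.25 F

51.25 F


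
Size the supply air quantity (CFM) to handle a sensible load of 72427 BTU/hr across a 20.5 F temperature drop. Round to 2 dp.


CFM = 72427 / (1.08 * 20.5) = 3271.32

3271.32 CFM


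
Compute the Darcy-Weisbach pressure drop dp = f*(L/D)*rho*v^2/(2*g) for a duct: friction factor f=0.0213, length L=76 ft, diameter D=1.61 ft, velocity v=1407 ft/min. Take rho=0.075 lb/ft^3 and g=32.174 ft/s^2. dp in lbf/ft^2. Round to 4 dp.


v_fps = 1407/60 = 23.45 ft/s
dp = 0.0213*(76/1.61)*0.075*23.45^2/(2*32.174) = 0.6444 lbf/ft^2

0.6444 lbf/ft^2


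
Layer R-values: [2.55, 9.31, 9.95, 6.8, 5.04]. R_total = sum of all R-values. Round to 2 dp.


R_total = 2.55 + 9.31 + 9.95 + 6.8 + 5.04 = 33.65

33.65


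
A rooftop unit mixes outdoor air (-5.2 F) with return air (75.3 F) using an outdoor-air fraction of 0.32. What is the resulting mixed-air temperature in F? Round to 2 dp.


T_mix = 0.32*(-5.2) + 0.68*75.3 = 49.54 F

49.54 F


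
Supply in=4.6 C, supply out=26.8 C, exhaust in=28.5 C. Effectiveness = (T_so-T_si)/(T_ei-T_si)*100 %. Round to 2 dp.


eff = (26.8-4.6)/(28.5-4.6)*100 = 92.89 %

92.89 %


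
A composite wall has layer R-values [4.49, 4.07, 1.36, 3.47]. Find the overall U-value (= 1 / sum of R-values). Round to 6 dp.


R_total = 4.49 + 4.07 + 1.36 + 3.47 = 13.39
U = 1/13.39 = 0.074683

0.074683


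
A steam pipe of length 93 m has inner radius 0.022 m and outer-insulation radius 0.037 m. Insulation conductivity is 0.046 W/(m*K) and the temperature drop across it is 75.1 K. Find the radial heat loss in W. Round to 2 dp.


Q = 2*pi*0.046*93*75.1/ln(0.037/0.022) = 3882.95 W

3882.95 W


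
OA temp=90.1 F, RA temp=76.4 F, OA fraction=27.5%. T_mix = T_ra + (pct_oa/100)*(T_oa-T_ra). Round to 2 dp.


T_mix = 76.4 + (27.5/100)*(90.1-76.4) = 80.17 F

80.17 F


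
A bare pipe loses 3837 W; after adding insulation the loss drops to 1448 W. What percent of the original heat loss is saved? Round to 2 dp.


Savings = ((3837-1448)/3837)*100 = 62.26 %

62.26 %


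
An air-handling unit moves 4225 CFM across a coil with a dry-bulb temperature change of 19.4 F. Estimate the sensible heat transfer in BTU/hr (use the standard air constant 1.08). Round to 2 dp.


Q = 1.08 * 4225 * 19.4 = 88522.20 BTU/hr

88522.20 BTU/hr


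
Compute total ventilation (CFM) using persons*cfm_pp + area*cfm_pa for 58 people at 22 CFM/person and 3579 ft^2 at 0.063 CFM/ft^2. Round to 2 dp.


Total = 58*22 + 3579*0.063 = 1501.48 CFM

1501.48 CFM


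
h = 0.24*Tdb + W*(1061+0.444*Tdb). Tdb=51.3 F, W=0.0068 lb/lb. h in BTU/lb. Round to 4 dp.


h = 0.24*51.3 + 0.0068*(1061+0.444*51.3) = 19.6817 BTU/lb

19.6817 BTU/lb


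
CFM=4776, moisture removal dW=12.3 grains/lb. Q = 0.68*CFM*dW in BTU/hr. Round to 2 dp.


Q = 0.68 * 4776 * 12.3 = 39946.46 BTU/hr

39946.46 BTU/hr


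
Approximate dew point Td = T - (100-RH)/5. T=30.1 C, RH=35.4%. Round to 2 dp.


Td = 30.1 - (100-35.4)/5 = 17.18 C

17.18 C


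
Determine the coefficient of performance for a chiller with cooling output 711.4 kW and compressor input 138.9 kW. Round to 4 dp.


COP = 711.4 / 138.9 = 5.1217

5.1217


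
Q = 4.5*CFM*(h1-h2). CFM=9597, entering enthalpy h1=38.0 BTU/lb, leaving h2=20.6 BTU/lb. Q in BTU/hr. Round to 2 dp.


Q = 4.5 * 9597 * (38.0 - 20.6) = 751445.10 BTU/hr

751445.10 BTU/hr


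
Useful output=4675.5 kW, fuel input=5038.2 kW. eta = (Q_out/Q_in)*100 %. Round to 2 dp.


eta = (4675.5/5038.2)*100 = 92.80 %

92.80 %


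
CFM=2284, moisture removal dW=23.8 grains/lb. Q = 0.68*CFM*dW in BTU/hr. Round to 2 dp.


Q = 0.68 * 2284 * 23.8 = 36964.26 BTU/hr

36964.26 BTU/hr


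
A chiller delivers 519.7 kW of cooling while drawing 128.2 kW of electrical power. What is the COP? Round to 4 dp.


COP = 519.7 / 128.2 = 4.0538

4.0538


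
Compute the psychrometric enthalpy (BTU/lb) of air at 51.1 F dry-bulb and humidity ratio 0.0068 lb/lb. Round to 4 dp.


h = 0.24*51.1 + 0.0068*(1061+0.444*51.1) = 19.6331 BTU/lb

19.6331 BTU/lb


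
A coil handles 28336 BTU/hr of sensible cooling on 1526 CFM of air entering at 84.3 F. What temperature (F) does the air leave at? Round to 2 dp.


dT = 28336/(1.08*1526) = 17.1933
T_leave = 84.3 - 17.1933 = 67.11 F

67.11 F


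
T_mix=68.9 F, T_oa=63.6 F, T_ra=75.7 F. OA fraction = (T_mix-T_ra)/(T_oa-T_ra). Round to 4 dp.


frac = (68.9 - 75.7) / (63.6 - 75.7) = 0.5620

0.5620


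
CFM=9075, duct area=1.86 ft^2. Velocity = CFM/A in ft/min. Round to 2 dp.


V = 9075 / 1.86 = 4879.03 ft/min

4879.03 ft/min


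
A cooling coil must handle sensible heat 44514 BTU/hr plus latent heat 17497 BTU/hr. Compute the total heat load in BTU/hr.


Qt = 44514 + 17497 = 62011 BTU/hr

62011 BTU/hr


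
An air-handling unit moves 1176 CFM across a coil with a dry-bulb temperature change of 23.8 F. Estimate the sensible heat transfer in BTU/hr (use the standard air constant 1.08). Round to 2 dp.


Q = 1.08 * 1176 * 23.8 = 30227.90 BTU/hr

30227.90 BTU/hr


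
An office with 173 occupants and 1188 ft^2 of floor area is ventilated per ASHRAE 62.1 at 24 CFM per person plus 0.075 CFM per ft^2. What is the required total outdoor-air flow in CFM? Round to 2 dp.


Total = 173*24 + 1188*0.075 = 4241.10 CFM

4241.10 CFM


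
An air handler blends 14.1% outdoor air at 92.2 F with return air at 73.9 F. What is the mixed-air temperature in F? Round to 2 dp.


T_mix = 73.9 + (14.1/100)*(92.2-73.9) = 76.48 F

76.48 F


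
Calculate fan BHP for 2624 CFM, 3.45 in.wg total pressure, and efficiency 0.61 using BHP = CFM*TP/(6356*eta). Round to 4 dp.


BHP = 2624 * 3.45 / (6356 * 0.61) = 2.3349 hp

2.3349 hp


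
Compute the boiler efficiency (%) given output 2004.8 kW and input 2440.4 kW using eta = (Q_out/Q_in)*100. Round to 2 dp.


eta = (2004.8/2440.4)*100 = 82.15 %

82.15 %


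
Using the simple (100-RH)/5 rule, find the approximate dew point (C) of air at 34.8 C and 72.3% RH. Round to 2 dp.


Td = 34.8 - (100-72.3)/5 = 29.26 C

29.26 C


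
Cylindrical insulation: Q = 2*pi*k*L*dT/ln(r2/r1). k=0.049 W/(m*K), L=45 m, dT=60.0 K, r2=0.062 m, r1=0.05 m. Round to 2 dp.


Q = 2*pi*0.049*45*60.0/ln(0.062/0.05) = 3864.35 W

3864.35 W


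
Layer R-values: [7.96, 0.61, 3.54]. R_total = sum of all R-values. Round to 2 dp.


R_total = 7.96 + 0.61 + 3.54 = 12.11

12.11


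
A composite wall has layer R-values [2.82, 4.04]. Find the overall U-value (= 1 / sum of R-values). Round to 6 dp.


R_total = 2.82 + 4.04 = 6.86
U = 1/6.86 = 0.145773

0.145773


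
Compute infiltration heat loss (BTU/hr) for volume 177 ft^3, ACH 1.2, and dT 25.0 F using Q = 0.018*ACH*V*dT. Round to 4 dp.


Q = 0.018 * 1.2 * 177 * 25.0 = 95.5800 BTU/hr

95.5800 BTU/hr


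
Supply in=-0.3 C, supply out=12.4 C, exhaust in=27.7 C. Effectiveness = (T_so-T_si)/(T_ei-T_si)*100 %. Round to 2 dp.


eff = (12.4-(-0.3))/(27.7-(-0.3))*100 = 45.36 %

45.36 %


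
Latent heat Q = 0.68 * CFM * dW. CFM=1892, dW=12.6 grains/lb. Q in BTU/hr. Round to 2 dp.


Q = 0.68 * 1892 * 12.6 = 16210.66 BTU/hr

16210.66 BTU/hr


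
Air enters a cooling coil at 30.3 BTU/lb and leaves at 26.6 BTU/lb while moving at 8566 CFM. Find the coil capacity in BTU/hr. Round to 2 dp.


Q = 4.5 * 8566 * (30.3 - 26.6) = 142623.90 BTU/hr

142623.90 BTU/hr


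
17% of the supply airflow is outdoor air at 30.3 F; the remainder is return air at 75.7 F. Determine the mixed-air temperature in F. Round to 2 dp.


T_mix = 0.17*30.3 + 0.83*75.7 = 67.98 F

67.98 F


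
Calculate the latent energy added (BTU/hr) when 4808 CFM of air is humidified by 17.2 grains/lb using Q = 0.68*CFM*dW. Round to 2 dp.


Q = 0.68 * 4808 * 17.2 = 56234.37 BTU/hr

56234.37 BTU/hr


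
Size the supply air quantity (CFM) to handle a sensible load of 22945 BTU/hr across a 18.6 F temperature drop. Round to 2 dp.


CFM = 22945 / (1.08 * 18.6) = 1142.22

1142.22 CFM


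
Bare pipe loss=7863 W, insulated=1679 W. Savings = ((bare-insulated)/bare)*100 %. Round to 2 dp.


Savings = ((7863-1679)/7863)*100 = 78.65 %

78.65 %


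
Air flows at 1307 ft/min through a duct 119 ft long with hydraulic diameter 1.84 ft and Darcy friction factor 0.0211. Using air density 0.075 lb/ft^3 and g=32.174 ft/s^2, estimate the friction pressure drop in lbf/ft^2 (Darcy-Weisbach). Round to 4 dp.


v_fps = 1307/60 = 21.7833 ft/s
dp = 0.0211*(119/1.84)*0.075*21.7833^2/(2*32.174) = 0.7547 lbf/ft^2

0.7547 lbf/ft^2


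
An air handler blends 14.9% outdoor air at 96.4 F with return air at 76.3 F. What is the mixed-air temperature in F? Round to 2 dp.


T_mix = 76.3 + (14.9/100)*(96.4-76.3) = 79.29 F

79.29 F


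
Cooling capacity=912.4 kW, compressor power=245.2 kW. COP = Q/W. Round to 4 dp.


COP = 912.4 / 245.2 = 3.7210

3.7210


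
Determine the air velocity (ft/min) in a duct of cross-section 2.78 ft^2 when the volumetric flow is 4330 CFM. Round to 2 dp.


V = 4330 / 2.78 = 1557.55 ft/min

1557.55 ft/min


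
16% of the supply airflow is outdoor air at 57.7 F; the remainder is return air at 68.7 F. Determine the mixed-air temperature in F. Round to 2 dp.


T_mix = 0.16*57.7 + 0.84*68.7 = 66.94 F

66.94 F


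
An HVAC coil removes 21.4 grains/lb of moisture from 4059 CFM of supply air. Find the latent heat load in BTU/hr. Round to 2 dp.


Q = 0.68 * 4059 * 21.4 = 59066.57 BTU/hr

59066.57 BTU/hr


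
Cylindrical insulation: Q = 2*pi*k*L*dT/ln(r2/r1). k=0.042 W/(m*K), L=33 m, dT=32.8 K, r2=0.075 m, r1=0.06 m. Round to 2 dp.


Q = 2*pi*0.042*33*32.8/ln(0.075/0.06) = 1280.07 W

1280.07 W


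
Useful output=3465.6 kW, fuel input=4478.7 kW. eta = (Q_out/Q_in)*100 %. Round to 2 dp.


eta = (3465.6/4478.7)*100 = 77.38 %

77.38 %


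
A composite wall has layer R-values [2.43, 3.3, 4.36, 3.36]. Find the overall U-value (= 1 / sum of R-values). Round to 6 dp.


R_total = 2.43 + 3.3 + 4.36 + 3.36 = 13.45
U = 1/13.45 = 0.074349

0.074349


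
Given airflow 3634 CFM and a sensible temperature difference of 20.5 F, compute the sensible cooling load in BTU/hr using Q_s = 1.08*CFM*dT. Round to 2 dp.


Q = 1.08 * 3634 * 20.5 = 80456.76 BTU/hr

80456.76 BTU/hr


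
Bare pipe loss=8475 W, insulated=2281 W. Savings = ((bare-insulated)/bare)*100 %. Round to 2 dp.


Savings = ((8475-2281)/8475)*100 = 73.09 %

73.09 %


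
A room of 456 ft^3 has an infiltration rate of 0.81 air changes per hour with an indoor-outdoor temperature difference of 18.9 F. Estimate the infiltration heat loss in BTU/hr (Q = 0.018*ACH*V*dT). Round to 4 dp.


Q = 0.018 * 0.81 * 456 * 18.9 = 125.6563 BTU/hr

125.6563 BTU/hr


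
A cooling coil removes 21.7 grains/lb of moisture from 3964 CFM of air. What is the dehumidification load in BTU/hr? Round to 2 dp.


Q = 0.68 * 3964 * 21.7 = 58492.78 BTU/hr

58492.78 BTU/hr


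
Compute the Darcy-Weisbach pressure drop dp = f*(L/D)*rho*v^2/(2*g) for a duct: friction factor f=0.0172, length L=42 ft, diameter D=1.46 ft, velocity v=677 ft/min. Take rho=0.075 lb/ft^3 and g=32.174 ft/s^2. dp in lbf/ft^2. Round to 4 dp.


v_fps = 677/60 = 11.2833 ft/s
dp = 0.0172*(42/1.46)*0.075*11.2833^2/(2*32.174) = 0.0734 lbf/ft^2

0.0734 lbf/ft^2


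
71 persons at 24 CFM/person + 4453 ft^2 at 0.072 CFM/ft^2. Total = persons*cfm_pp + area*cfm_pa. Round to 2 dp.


Total = 71*24 + 4453*0.072 = 2024.62 CFM

2024.62 CFM


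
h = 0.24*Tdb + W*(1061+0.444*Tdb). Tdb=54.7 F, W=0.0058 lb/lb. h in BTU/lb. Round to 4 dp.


h = 0.24*54.7 + 0.0058*(1061+0.444*54.7) = 19.4227 BTU/lb

19.4227 BTU/lb


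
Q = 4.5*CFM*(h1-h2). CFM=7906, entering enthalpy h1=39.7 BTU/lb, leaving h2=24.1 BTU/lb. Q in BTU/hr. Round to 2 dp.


Q = 4.5 * 7906 * (39.7 - 24.1) = 555001.20 BTU/hr

555001.20 BTU/hr


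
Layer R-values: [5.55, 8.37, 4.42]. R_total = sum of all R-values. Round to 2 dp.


R_total = 5.55 + 8.37 + 4.42 = 18.34

18.34


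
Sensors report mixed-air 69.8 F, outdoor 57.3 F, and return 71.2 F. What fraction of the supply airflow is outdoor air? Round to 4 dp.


frac = (69.8 - 71.2) / (57.3 - 71.2) = 0.1007

0.1007


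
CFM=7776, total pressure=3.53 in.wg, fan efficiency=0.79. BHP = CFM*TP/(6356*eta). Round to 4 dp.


BHP = 7776 * 3.53 / (6356 * 0.79) = 5.4666 hp

5.4666 hp


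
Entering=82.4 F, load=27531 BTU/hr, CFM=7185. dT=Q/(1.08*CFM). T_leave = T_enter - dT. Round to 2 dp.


dT = 27531/(1.08*7185) = 3.5479
T_leave = 82.4 - 3.5479 = 78.85 F

78.85 F


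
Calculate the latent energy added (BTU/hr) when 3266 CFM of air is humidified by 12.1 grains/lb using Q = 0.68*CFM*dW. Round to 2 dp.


Q = 0.68 * 3266 * 12.1 = 26872.65 BTU/hr

26872.65 BTU/hr


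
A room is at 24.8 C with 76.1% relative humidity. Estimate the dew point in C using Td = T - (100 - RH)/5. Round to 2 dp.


Td = 24.8 - (100-76.1)/5 = 20.02 C

20.02 C


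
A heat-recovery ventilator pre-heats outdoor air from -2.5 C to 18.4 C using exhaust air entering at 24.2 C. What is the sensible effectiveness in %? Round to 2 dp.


eff = (18.4-(-2.5))/(24.2-(-2.5))*100 = 78.28 %

78.28 %


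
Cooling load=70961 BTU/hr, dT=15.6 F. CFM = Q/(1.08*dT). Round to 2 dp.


CFM = 70961 / (1.08 * 15.6) = 4211.84

4211.84 CFM


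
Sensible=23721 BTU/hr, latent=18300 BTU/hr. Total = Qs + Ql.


Qt = 23721 + 18300 = 42021 BTU/hr

42021 BTU/hr


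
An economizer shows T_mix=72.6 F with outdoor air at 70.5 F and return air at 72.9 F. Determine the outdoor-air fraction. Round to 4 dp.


frac = (72.6 - 72.9) / (70.5 - 72.9) = 0.1250

0.1250


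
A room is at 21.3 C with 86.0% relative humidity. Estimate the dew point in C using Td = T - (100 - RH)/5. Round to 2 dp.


Td = 21.3 - (100-86.0)/5 = 18.50 C

18.50 C


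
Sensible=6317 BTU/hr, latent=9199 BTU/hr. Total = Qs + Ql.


Qt = 6317 + 9199 = 15516 BTU/hr

15516 BTU/hr


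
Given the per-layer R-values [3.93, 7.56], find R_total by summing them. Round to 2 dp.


R_total = 3.93 + 7.56 = 11.49

11.49


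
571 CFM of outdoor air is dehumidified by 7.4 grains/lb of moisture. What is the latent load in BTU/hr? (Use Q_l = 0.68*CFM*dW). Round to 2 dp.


Q = 0.68 * 571 * 7.4 = 2873.27 BTU/hr

2873.27 BTU/hr


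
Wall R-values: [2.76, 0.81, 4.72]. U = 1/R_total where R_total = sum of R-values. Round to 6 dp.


R_total = 2.76 + 0.81 + 4.72 = 8.29
U = 1/8.29 = 0.120627

0.120627


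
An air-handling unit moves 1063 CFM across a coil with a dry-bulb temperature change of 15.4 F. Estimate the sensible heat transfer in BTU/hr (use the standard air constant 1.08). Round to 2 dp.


Q = 1.08 * 1063 * 15.4 = 17679.82 BTU/hr

17679.82 BTU/hr


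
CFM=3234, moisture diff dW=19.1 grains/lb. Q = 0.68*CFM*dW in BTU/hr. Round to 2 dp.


Q = 0.68 * 3234 * 19.1 = 42003.19 BTU/hr

42003.19 BTU/hr


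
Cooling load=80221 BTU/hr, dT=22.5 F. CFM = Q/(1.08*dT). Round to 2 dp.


CFM = 80221 / (1.08 * 22.5) = 3301.28

3301.28 CFM


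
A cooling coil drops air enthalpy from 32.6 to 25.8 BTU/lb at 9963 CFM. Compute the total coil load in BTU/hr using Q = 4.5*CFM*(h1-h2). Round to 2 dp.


Q = 4.5 * 9963 * (32.6 - 25.8) = 304867.80 BTU/hr

304867.80 BTU/hr


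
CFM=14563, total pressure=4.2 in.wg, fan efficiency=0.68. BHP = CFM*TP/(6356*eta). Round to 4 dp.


BHP = 14563 * 4.2 / (6356 * 0.68) = 14.1517 hp

14.1517 hp


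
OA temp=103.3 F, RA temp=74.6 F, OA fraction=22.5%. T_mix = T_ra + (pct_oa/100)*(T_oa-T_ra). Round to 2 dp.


T_mix = 74.6 + (22.5/100)*(103.3-74.6) = 81.06 F

81.06 F


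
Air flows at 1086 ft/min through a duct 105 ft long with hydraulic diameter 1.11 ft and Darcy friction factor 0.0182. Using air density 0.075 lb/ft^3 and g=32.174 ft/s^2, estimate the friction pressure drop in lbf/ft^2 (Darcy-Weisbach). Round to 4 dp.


v_fps = 1086/60 = 18.1 ft/s
dp = 0.0182*(105/1.11)*0.075*18.1^2/(2*32.174) = 0.6574 lbf/ft^2

0.6574 lbf/ft^2


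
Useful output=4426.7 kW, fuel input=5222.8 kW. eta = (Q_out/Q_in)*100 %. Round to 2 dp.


eta = (4426.7/5222.8)*100 = 84.76 %

84.76 %


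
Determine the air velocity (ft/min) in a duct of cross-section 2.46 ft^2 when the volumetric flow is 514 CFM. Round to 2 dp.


V = 514 / 2.46 = 208.94 ft/min

208.94 ft/min


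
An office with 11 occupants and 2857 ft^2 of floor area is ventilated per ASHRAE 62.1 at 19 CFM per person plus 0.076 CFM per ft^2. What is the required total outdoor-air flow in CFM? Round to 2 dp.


Total = 11*19 + 2857*0.076 = 426.13 CFM

426.13 CFM


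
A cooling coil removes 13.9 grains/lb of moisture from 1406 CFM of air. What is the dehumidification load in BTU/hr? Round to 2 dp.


Q = 0.68 * 1406 * 13.9 = 13289.51 BTU/hr

13289.51 BTU/hr


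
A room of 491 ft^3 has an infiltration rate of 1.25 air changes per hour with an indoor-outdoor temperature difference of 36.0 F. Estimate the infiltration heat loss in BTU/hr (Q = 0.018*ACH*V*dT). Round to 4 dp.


Q = 0.018 * 1.25 * 491 * 36.0 = 397.7100 BTU/hr

397.7100 BTU/hr


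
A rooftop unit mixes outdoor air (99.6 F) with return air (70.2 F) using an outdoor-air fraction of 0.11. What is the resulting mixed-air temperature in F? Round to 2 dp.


T_mix = 0.11*99.6 + 0.89*70.2 = 73.43 F

73.43 F


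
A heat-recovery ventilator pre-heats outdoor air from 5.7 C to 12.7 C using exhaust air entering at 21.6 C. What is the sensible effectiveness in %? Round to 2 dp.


eff = (12.7-5.7)/(21.6-5.7)*100 = 44.03 %

44.03 %


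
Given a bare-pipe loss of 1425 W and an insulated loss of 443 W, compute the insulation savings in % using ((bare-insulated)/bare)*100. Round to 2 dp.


Savings = ((1425-443)/1425)*100 = 68.91 %

68.91 %


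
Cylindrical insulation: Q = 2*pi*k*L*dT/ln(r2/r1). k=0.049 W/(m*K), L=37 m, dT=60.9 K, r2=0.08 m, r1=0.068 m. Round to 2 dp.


Q = 2*pi*0.049*37*60.9/ln(0.08/0.068) = 4268.65 W

4268.65 W


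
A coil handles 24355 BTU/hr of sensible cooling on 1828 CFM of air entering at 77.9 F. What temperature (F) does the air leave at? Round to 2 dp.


dT = 24355/(1.08*1828) = 12.3364
T_leave = 77.9 - 12.3364 = 65.56 F

65.56 F


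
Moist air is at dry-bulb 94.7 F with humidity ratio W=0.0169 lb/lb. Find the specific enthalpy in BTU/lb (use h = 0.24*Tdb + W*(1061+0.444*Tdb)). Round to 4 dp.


h = 0.24*94.7 + 0.0169*(1061+0.444*94.7) = 41.3695 BTU/lb

41.3695 BTU/lb


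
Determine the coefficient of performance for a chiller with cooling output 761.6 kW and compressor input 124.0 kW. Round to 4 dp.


COP = 761.6 / 124.0 = 6.1419

6.1419


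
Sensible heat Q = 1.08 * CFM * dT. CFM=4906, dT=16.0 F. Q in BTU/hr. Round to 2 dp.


Q = 1.08 * 4906 * 16.0 = 84775.68 BTU/hr

84775.68 BTU/hr


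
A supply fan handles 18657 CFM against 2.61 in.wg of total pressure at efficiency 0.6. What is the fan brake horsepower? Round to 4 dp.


BHP = 18657 * 2.61 / (6356 * 0.6) = 12.7687 hp

12.7687 hp


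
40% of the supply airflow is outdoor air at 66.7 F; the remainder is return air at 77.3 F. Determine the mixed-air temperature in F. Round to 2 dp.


T_mix = 0.4*66.7 + 0.6*77.3 = 73.06 F

73.06 F


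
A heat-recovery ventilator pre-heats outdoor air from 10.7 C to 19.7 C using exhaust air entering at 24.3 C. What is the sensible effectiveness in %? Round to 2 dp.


eff = (19.7-10.7)/(24.3-10.7)*100 = 66.18 %

66.18 %


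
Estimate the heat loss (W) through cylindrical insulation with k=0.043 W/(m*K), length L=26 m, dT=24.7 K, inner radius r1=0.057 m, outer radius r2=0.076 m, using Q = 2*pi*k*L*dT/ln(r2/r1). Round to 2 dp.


Q = 2*pi*0.043*26*24.7/ln(0.076/0.057) = 603.12 W

603.12 W
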